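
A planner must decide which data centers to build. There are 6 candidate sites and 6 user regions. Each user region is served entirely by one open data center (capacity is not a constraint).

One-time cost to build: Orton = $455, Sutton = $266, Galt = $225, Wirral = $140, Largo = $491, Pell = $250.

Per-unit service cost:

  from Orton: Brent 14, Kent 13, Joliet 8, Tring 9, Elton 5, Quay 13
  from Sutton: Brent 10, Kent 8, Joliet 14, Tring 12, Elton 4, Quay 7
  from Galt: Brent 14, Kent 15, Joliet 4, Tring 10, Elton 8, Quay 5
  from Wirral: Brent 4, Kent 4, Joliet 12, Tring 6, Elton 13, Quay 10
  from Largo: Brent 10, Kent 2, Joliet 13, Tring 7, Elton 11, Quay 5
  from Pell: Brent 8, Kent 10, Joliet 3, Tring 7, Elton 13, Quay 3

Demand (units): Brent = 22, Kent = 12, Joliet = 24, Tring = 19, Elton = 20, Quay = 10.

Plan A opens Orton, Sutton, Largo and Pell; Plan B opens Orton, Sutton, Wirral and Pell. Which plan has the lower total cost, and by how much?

Plan B is cheaper by 434.

Plan A: {Orton, Sutton, Largo, Pell}: Brent→Pell 8·22=176, Kent→Largo 2·12=24, Joliet→Pell 3·24=72, Tring→Largo 7·19=133, Elton→Sutton 4·20=80, Quay→Pell 3·10=30. Service 515; fixed 1462; total 1977.
Plan B: {Orton, Sutton, Wirral, Pell}: Brent→Wirral 4·22=88, Kent→Wirral 4·12=48, Joliet→Pell 3·24=72, Tring→Wirral 6·19=114, Elton→Sutton 4·20=80, Quay→Pell 3·10=30. Service 432; fixed 1111; total 1543.
Difference: |1977 − 1543| = 434.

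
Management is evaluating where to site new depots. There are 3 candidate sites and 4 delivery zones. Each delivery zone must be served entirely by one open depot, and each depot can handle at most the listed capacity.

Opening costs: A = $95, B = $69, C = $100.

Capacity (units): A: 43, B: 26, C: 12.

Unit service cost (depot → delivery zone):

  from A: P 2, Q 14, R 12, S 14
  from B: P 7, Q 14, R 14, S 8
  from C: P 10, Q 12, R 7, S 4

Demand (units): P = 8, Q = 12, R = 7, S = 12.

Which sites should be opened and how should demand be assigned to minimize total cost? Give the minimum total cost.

Minimum total cost: 511

Open {A, C}: P→A 2·8=16, Q→A 14·12=168, R→A 12·7=84, S→C 4·12=48.
Loads: A carries 27/43, C carries 12/12. Service 316; fixed 195; total 511.
Next best feasible plan costs 528.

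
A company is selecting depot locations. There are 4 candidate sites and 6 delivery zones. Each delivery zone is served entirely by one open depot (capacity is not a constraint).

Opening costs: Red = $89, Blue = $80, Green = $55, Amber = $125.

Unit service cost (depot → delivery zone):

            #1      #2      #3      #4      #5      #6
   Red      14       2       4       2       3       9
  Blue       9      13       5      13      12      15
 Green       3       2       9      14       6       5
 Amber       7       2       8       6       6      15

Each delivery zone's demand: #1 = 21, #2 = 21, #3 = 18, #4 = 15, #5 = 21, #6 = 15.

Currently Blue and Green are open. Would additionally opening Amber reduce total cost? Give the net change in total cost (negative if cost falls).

No — net change +20 (cost rises by 20).

Current service cost with {Blue, Green}: 591.
Adding Amber: each delivery zone re-picks its cheapest; new service cost 486, saving 105.
Extra fixed cost: 125. Net change = 125 − 105 = 20.
(Totals: 726 → 746.)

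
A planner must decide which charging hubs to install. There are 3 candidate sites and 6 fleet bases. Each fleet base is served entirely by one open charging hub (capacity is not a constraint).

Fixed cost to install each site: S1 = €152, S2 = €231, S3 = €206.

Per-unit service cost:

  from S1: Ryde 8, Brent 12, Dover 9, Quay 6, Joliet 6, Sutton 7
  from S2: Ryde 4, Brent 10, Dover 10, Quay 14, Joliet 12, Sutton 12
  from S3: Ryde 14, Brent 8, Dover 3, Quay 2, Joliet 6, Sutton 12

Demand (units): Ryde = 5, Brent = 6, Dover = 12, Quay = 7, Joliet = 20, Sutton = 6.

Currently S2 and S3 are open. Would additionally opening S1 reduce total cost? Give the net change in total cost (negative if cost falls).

No — net change +122 (cost rises by 122).

Current service cost with {S2, S3}: 310.
Adding S1: each fleet base re-picks its cheapest; new service cost 280, saving 30.
Extra fixed cost: 152. Net change = 152 − 30 = 122.
(Totals: 747 → 869.)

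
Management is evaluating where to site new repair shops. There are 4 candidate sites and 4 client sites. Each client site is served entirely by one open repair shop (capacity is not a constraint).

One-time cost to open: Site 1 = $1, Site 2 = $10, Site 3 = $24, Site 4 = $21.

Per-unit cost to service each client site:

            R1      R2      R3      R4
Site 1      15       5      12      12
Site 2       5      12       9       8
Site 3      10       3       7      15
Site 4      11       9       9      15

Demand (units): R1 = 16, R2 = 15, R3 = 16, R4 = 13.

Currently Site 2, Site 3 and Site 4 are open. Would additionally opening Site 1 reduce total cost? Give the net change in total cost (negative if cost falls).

No — net change +1 (cost rises by 1).

Current service cost with {Site 2, Site 3, Site 4}: 341.
Adding Site 1: each client site re-picks its cheapest; new service cost 341, saving 0.
Extra fixed cost: 1. Net change = 1 − 0 = 1.
(Totals: 396 → 397.)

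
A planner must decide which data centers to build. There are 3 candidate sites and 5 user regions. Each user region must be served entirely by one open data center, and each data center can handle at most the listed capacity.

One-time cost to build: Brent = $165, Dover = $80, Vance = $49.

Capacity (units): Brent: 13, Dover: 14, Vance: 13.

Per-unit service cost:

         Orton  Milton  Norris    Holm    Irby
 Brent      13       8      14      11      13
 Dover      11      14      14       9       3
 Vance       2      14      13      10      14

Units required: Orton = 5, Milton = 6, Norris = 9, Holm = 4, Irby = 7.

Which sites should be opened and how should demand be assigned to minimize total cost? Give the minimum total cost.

Open {Brent, Dover, Vance}: Orton→Vance 2·5=10, Milton→Vance 14·6=84, Norris→Brent 14·9=126, Holm→Dover 9·4=36, Irby→Dover 3·7=21.
Loads: Brent carries 9/13, Dover carries 11/14, Vance carries 11/13. Service 277; fixed 294; total 571.
Next best feasible plan costs 575.

Minimum total cost: 571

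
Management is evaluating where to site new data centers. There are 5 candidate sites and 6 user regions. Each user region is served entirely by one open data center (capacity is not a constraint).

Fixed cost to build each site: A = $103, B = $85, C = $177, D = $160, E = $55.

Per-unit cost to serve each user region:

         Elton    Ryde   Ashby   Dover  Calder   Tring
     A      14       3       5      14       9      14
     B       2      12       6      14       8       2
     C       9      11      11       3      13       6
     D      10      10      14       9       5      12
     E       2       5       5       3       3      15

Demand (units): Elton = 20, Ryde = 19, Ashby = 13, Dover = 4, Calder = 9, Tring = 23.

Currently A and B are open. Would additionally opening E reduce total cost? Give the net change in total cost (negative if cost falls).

Yes — net change −34 (cost falls by 34).

Current service cost with {A, B}: 336.
Adding E: each user region re-picks its cheapest; new service cost 247, saving 89.
Extra fixed cost: 55. Net change = 55 − 89 = -34.
(Totals: 524 → 490.)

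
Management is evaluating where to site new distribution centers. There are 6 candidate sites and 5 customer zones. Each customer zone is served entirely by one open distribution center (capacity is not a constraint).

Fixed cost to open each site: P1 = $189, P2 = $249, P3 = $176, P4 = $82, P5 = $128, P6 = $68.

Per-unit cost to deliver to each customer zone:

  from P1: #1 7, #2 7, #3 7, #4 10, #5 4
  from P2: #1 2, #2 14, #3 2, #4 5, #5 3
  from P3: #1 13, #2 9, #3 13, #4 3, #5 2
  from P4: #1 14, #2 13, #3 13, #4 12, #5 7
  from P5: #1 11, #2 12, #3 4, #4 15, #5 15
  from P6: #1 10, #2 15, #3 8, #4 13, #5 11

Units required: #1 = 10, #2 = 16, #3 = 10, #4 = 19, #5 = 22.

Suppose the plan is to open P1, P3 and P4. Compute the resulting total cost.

Each customer zone is assigned to its cheapest site among the open ones.
{P1, P3, P4}: #1→P1 7·10=70, #2→P1 7·16=112, #3→P1 7·10=70, #4→P3 3·19=57, #5→P3 2·22=44. Service 353; fixed 447; total 800.

Total cost: 800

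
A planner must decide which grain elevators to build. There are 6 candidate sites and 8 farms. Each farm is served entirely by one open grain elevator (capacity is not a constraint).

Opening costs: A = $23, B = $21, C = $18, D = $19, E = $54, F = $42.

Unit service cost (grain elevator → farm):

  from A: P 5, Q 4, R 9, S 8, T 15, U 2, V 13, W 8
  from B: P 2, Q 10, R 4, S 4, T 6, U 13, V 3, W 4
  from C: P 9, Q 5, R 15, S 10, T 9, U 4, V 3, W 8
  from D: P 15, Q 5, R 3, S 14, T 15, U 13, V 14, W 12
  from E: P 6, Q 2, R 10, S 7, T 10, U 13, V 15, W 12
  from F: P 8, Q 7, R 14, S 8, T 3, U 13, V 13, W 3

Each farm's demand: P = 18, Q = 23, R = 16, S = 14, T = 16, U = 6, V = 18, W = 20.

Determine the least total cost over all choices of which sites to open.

Minimum total cost: 508

For any fixed open set, each farm goes to its cheapest open site; total = fixed + service.
{A, B, F}: P→B 2·18=36, Q→A 4·23=92, R→B 4·16=64, S→B 4·14=56, T→F 3·16=48, U→A 2·6=12, V→B 3·18=54, W→F 3·20=60. Service 422; fixed 86; total 508.
{A, B, D, F}: service 406 + fixed 105 = 511
{A, B, E, F}: P→B 2·18=36, Q→E 2·23=46, R→B 4·16=64, S→B 4·14=56, T→F 3·16=48, U→A 2·6=12, V→B 3·18=54, W→F 3·20=60. Service 376; fixed 140; total 516.
{A, B, C, D, E, F}: service 360 + fixed 177 = 537
No other subset beats 508.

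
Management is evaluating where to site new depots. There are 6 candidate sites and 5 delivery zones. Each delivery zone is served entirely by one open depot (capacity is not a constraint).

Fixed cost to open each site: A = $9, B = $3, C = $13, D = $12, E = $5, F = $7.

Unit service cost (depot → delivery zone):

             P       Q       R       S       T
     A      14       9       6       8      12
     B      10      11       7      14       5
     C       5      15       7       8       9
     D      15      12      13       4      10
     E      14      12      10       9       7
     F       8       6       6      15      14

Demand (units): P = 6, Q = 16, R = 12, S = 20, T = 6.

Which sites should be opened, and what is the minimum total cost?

Open B, C, D and F; minimum total cost 343.

For any fixed open set, each delivery zone goes to its cheapest open site; total = fixed + service.
{B, C, D, F}: P→C 5·6=30, Q→F 6·16=96, R→F 6·12=72, S→D 4·20=80, T→B 5·6=30. Service 308; fixed 35; total 343.
{B, C, D, E, F}: service 308 + fixed 40 = 348
{B, D, F}: service 326 + fixed 22 = 348
{A, B, C, D, E, F}: P→C 5·6=30, Q→F 6·16=96, R→A 6·12=72, S→D 4·20=80, T→B 5·6=30. Service 308; fixed 49; total 357.
No other subset beats 343.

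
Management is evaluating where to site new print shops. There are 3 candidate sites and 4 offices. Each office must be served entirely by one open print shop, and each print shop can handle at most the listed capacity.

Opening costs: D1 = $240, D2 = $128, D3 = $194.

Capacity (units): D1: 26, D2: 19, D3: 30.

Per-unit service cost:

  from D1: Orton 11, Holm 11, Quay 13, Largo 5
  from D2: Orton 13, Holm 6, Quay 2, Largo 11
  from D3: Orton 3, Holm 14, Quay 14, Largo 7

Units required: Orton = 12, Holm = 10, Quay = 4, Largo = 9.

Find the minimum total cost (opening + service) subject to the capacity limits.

Minimum total cost: 489

Open {D2, D3}: Orton→D3 3·12=36, Holm→D2 6·10=60, Quay→D2 2·4=8, Largo→D3 7·9=63.
Loads: D2 carries 14/19, D3 carries 21/30. Service 167; fixed 322; total 489.
Next best feasible plan costs 537.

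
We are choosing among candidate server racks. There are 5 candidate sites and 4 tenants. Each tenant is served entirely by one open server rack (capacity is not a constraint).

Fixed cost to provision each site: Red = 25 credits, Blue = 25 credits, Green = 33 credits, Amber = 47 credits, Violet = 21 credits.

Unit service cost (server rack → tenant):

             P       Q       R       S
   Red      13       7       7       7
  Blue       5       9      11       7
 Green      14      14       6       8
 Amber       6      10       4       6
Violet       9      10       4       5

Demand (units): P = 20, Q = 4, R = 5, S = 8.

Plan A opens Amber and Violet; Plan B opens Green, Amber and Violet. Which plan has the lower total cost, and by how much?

Plan A: {Amber, Violet}: P→Amber 6·20=120, Q→Amber 10·4=40, R→Amber 4·5=20, S→Violet 5·8=40. Service 220; fixed 68; total 288.
Plan B: {Green, Amber, Violet}: P→Amber 6·20=120, Q→Amber 10·4=40, R→Amber 4·5=20, S→Violet 5·8=40. Service 220; fixed 101; total 321.
Difference: |288 − 321| = 33.

Plan A is cheaper by 33.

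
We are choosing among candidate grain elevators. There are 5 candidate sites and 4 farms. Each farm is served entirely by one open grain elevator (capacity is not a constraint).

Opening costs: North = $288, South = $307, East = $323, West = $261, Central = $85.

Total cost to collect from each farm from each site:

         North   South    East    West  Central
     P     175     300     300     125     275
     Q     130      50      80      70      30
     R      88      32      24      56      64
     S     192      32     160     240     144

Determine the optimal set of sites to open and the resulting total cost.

Open Central only; minimum total cost 598.

For any fixed open set, each farm goes to its cheapest open site; total = fixed + service.
{Central}: P→Central 275, Q→Central 30, R→Central 64, S→Central 144. Service 513; fixed 85; total 598.
{West, Central}: P→West 125, Q→Central 30, R→West 56, S→Central 144. Service 355; fixed 346; total 701.
{South}: service 414 + fixed 307 = 721
{North, South, East, West, Central}: service 211 + fixed 1264 = 1475
No other subset beats 598.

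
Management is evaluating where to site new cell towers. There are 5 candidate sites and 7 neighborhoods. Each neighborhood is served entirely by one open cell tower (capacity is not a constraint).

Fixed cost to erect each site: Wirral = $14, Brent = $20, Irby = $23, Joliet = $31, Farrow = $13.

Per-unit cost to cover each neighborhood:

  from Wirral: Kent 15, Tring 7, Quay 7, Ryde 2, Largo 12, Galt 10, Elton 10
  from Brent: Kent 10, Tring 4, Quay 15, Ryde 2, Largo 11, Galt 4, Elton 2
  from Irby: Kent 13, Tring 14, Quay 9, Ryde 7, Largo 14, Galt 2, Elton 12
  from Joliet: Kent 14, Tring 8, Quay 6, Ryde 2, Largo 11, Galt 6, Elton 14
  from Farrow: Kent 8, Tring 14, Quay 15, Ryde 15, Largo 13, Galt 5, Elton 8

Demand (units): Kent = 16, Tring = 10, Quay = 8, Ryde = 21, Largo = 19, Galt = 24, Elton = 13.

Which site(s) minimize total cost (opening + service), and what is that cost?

For any fixed open set, each neighborhood goes to its cheapest open site; total = fixed + service.
{Wirral, Brent, Irby, Farrow}: Kent→Farrow 8·16=128, Tring→Brent 4·10=40, Quay→Wirral 7·8=56, Ryde→Wirral 2·21=42, Largo→Brent 11·19=209, Galt→Irby 2·24=48, Elton→Brent 2·13=26. Service 549; fixed 70; total 619.
{Brent, Irby, Farrow}: service 565 + fixed 56 = 621
{Brent, Irby, Joliet, Farrow}: service 541 + fixed 87 = 628
{Wirral, Brent, Irby, Joliet, Farrow}: service 541 + fixed 101 = 642
No other subset beats 619.

Open Wirral, Brent, Irby and Farrow; minimum total cost 619.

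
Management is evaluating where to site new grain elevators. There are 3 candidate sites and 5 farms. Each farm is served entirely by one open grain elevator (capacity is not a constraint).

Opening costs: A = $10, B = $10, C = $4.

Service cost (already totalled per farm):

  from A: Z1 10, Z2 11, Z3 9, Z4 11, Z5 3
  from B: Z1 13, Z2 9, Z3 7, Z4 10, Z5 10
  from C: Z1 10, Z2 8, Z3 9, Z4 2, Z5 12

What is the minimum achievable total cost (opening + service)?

For any fixed open set, each farm goes to its cheapest open site; total = fixed + service.
{C}: Z1→C 10, Z2→C 8, Z3→C 9, Z4→C 2, Z5→C 12. Service 41; fixed 4; total 45.
{A, C}: service 32 + fixed 14 = 46
{B, C}: Z1→C 10, Z2→C 8, Z3→B 7, Z4→C 2, Z5→B 10. Service 37; fixed 14; total 51.
{A, B, C}: Z1→A 10, Z2→C 8, Z3→B 7, Z4→C 2, Z5→A 3. Service 30; fixed 24; total 54.
(All 7 nonempty subsets were checked; C only is lowest.)

Minimum total cost: 45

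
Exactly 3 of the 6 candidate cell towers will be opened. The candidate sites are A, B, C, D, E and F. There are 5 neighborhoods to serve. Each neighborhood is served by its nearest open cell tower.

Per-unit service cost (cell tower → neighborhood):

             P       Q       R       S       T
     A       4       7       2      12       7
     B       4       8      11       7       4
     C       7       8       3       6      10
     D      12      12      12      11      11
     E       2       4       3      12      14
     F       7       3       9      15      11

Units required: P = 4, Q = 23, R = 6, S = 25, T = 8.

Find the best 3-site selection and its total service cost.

Choose B, C and F; total service cost 285.

With exactly 3 open, each neighborhood uses its cheapest among the chosen.
{B, C, F}: P→B 4·4=16, Q→F 3·23=69, R→C 3·6=18, S→C 6·25=150, T→B 4·8=32. Service cost 285.
{B, C, E}: service cost 300
{B, E, F}: service cost 302
Among all 20 size-3 choices, {B, C, F} is lowest.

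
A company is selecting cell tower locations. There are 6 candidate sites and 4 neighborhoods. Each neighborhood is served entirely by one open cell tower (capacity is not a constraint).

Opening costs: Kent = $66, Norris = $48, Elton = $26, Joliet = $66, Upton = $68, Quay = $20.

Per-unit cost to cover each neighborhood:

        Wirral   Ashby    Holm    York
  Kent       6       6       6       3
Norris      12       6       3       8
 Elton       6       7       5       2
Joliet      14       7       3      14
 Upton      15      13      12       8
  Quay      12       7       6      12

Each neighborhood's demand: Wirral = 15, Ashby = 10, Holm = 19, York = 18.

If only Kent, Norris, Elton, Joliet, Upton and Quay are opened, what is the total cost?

Each neighborhood is assigned to its cheapest site among the open ones.
{Kent, Norris, Elton, Joliet, Upton, Quay}: Wirral→Kent 6·15=90, Ashby→Kent 6·10=60, Holm→Norris 3·19=57, York→Elton 2·18=36. Service 243; fixed 294; total 537.

Total cost: 537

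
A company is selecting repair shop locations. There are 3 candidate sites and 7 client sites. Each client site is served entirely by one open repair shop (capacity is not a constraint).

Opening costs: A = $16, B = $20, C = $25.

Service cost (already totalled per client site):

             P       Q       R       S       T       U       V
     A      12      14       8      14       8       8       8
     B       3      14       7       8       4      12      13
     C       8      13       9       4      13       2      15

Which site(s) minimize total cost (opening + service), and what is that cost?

Open B only; minimum total cost 81.

For any fixed open set, each client site goes to its cheapest open site; total = fixed + service.
{B}: P→B 3, Q→B 14, R→B 7, S→B 8, T→B 4, U→B 12, V→B 13. Service 61; fixed 20; total 81.
{A}: service 72 + fixed 16 = 88
{A, B}: service 52 + fixed 36 = 88
{A, B, C}: P→B 3, Q→C 13, R→B 7, S→C 4, T→B 4, U→C 2, V→A 8. Service 41; fixed 61; total 102.
(All 7 nonempty subsets were checked; B only is lowest.)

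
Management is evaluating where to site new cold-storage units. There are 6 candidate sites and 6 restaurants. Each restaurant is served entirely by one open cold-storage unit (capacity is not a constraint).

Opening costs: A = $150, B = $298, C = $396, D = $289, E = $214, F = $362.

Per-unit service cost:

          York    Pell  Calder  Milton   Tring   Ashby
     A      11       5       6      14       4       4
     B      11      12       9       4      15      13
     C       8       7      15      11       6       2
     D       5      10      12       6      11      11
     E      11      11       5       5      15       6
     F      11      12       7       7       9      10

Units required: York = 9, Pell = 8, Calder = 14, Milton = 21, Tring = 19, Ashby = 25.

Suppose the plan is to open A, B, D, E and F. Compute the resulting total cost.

Each restaurant is assigned to its cheapest site among the open ones.
{A, B, D, E, F}: York→D 5·9=45, Pell→A 5·8=40, Calder→E 5·14=70, Milton→B 4·21=84, Tring→A 4·19=76, Ashby→A 4·25=100. Service 415; fixed 1313; total 1728.

Total cost: 1728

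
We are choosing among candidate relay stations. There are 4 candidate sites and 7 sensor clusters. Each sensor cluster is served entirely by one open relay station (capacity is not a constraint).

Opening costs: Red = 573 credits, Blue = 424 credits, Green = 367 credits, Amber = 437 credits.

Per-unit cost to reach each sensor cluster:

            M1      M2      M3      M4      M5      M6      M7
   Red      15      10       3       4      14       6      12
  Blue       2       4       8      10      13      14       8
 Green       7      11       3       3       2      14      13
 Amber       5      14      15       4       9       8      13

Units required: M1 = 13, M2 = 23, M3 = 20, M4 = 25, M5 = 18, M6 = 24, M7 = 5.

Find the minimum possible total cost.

For any fixed open set, each sensor cluster goes to its cheapest open site; total = fixed + service.
{Green}: M1→Green 7·13=91, M2→Green 11·23=253, M3→Green 3·20=60, M4→Green 3·25=75, M5→Green 2·18=36, M6→Green 14·24=336, M7→Green 13·5=65. Service 916; fixed 367; total 1283.
{Blue, Green}: service 665 + fixed 791 = 1456
{Green, Amber}: M1→Amber 5·13=65, M2→Green 11·23=253, M3→Green 3·20=60, M4→Green 3·25=75, M5→Green 2·18=36, M6→Amber 8·24=192, M7→Green 13·5=65. Service 746; fixed 804; total 1550.
{Red, Blue, Green, Amber}: service 473 + fixed 1801 = 2274
(All 15 nonempty subsets were checked; Green only is lowest.)

Minimum total cost: 1283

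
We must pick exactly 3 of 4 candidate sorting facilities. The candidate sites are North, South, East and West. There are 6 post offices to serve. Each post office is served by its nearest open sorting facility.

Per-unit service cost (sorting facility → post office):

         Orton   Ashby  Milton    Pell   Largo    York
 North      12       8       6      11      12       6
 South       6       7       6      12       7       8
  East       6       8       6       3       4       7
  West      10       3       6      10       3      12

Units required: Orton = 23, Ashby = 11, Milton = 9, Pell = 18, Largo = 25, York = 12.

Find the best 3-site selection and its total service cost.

With exactly 3 open, each post office uses its cheapest among the chosen.
{North, East, West}: Orton→East 6·23=138, Ashby→West 3·11=33, Milton→North 6·9=54, Pell→East 3·18=54, Largo→West 3·25=75, York→North 6·12=72. Service cost 426.
{South, East, West}: service cost 438
{North, South, East}: service cost 495
Among all 4 size-3 choices, {North, East, West} is lowest.

Choose North, East and West; total service cost 426.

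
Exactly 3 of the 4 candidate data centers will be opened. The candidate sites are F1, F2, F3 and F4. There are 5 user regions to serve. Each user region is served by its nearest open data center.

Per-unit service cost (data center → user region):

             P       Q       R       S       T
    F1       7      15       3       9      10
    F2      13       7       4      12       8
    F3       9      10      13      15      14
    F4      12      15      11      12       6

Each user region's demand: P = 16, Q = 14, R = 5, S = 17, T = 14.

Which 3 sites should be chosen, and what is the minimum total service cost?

With exactly 3 open, each user region uses its cheapest among the chosen.
{F1, F2, F4}: P→F1 7·16=112, Q→F2 7·14=98, R→F1 3·5=15, S→F1 9·17=153, T→F4 6·14=84. Service cost 462.
{F1, F2, F3}: service cost 490
{F1, F3, F4}: service cost 504
Among all 4 size-3 choices, {F1, F2, F4} is lowest.

Choose F1, F2 and F4; total service cost 462.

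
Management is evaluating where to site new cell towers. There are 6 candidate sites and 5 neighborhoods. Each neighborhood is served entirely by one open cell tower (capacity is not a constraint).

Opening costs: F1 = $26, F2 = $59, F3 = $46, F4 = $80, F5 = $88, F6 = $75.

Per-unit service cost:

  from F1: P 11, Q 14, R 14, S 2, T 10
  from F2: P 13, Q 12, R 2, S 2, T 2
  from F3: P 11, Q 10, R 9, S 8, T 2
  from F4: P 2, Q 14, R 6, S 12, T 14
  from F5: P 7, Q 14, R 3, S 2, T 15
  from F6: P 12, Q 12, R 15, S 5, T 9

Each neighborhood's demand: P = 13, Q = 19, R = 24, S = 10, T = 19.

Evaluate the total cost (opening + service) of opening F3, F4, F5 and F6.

Each neighborhood is assigned to its cheapest site among the open ones.
{F3, F4, F5, F6}: P→F4 2·13=26, Q→F3 10·19=190, R→F5 3·24=72, S→F5 2·10=20, T→F3 2·19=38. Service 346; fixed 289; total 635.

Total cost: 635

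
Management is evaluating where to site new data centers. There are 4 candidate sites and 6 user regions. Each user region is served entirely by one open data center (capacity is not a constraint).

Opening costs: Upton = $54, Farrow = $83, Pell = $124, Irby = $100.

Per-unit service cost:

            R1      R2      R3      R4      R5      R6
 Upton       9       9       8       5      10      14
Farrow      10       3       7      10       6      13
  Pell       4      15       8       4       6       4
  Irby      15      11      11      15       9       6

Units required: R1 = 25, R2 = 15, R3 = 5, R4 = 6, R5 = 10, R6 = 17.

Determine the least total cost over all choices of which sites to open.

For any fixed open set, each user region goes to its cheapest open site; total = fixed + service.
{Farrow, Pell}: R1→Pell 4·25=100, R2→Farrow 3·15=45, R3→Farrow 7·5=35, R4→Pell 4·6=24, R5→Farrow 6·10=60, R6→Pell 4·17=68. Service 332; fixed 207; total 539.
{Upton, Farrow, Pell}: R1→Pell 4·25=100, R2→Farrow 3·15=45, R3→Farrow 7·5=35, R4→Pell 4·6=24, R5→Farrow 6·10=60, R6→Pell 4·17=68. Service 332; fixed 261; total 593.
{Upton, Pell}: R1→Pell 4·25=100, R2→Upton 9·15=135, R3→Upton 8·5=40, R4→Pell 4·6=24, R5→Pell 6·10=60, R6→Pell 4·17=68. Service 427; fixed 178; total 605.
{Upton, Farrow, Pell, Irby}: service 332 + fixed 361 = 693
(All 15 nonempty subsets were checked; Farrow and Pell is lowest.)

Minimum total cost: 539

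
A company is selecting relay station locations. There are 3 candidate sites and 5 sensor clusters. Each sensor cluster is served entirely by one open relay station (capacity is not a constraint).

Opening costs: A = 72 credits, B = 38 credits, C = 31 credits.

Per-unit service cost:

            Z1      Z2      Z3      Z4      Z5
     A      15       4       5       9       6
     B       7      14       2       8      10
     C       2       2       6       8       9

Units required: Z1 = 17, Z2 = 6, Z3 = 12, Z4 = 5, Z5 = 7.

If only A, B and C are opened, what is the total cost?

Total cost: 293

Each sensor cluster is assigned to its cheapest site among the open ones.
{A, B, C}: Z1→C 2·17=34, Z2→C 2·6=12, Z3→B 2·12=24, Z4→B 8·5=40, Z5→A 6·7=42. Service 152; fixed 141; total 293.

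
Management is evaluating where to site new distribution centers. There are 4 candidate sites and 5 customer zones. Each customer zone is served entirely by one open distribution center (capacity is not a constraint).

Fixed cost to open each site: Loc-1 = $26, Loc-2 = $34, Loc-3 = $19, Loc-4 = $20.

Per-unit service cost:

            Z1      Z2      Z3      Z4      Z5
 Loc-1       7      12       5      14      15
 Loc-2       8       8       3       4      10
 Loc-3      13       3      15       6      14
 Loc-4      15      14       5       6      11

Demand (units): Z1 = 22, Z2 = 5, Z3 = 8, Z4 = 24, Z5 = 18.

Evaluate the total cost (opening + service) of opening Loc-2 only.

Total cost: 550

Each customer zone is assigned to its cheapest site among the open ones.
{Loc-2}: Z1→Loc-2 8·22=176, Z2→Loc-2 8·5=40, Z3→Loc-2 3·8=24, Z4→Loc-2 4·24=96, Z5→Loc-2 10·18=180. Service 516; fixed 34; total 550.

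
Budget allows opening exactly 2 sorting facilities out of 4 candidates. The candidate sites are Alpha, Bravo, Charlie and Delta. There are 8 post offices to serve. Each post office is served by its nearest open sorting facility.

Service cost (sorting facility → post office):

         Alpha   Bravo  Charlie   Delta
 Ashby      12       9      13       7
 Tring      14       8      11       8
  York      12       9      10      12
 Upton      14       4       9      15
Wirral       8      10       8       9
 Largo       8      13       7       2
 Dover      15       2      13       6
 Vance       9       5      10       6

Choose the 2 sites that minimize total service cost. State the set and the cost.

Choose Bravo and Delta; total service cost 46.

With exactly 2 open, each post office uses its cheapest among the chosen.
{Bravo, Delta}: Ashby→Delta 7, Tring→Bravo 8, York→Bravo 9, Upton→Bravo 4, Wirral→Delta 9, Largo→Delta 2, Dover→Bravo 2, Vance→Bravo 5. Service cost 46.
{Bravo, Charlie}: service cost 52
{Alpha, Bravo}: service cost 53
Among all 6 size-2 choices, {Bravo, Delta} is lowest.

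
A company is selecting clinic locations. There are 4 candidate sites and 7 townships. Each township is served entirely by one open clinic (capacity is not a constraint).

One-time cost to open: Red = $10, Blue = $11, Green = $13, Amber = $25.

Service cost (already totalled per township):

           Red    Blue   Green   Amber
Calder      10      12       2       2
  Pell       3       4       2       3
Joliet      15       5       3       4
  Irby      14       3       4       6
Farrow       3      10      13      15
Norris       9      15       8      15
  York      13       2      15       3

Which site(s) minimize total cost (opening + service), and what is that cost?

For any fixed open set, each township goes to its cheapest open site; total = fixed + service.
{Blue, Green}: Calder→Green 2, Pell→Green 2, Joliet→Green 3, Irby→Blue 3, Farrow→Blue 10, Norris→Green 8, York→Blue 2. Service 30; fixed 24; total 54.
{Red, Blue}: service 35 + fixed 21 = 56
{Red, Blue, Green}: service 23 + fixed 34 = 57
{Red, Blue, Green, Amber}: Calder→Green 2, Pell→Green 2, Joliet→Green 3, Irby→Blue 3, Farrow→Red 3, Norris→Green 8, York→Blue 2. Service 23; fixed 59; total 82.
(All 15 nonempty subsets were checked; Blue and Green is lowest.)

Open Blue and Green; minimum total cost 54.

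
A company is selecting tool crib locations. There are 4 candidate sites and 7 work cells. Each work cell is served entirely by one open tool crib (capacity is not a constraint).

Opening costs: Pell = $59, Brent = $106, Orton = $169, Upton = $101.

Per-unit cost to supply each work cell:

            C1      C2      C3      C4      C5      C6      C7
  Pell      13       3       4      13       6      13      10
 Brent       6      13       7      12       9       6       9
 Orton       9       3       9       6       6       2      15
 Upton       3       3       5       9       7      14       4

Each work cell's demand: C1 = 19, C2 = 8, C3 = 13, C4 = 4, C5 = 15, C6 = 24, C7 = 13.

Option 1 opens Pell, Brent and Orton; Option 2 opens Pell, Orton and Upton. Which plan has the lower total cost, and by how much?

Option 2 is cheaper by 127.

Option 1: {Pell, Brent, Orton}: C1→Brent 6·19=114, C2→Pell 3·8=24, C3→Pell 4·13=52, C4→Orton 6·4=24, C5→Pell 6·15=90, C6→Orton 2·24=48, C7→Brent 9·13=117. Service 469; fixed 334; total 803.
Option 2: {Pell, Orton, Upton}: C1→Upton 3·19=57, C2→Pell 3·8=24, C3→Pell 4·13=52, C4→Orton 6·4=24, C5→Pell 6·15=90, C6→Orton 2·24=48, C7→Upton 4·13=52. Service 347; fixed 329; total 676.
Difference: |803 − 676| = 127.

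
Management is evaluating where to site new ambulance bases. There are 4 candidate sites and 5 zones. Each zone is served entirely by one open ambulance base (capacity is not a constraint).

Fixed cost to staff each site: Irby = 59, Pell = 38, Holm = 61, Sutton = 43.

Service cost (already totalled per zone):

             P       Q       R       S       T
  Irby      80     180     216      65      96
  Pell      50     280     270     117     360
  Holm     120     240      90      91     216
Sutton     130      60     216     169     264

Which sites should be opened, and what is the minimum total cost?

Open Irby, Holm and Sutton; minimum total cost 554.

For any fixed open set, each zone goes to its cheapest open site; total = fixed + service.
{Irby, Holm, Sutton}: P→Irby 80, Q→Sutton 60, R→Holm 90, S→Irby 65, T→Irby 96. Service 391; fixed 163; total 554.
{Irby, Pell, Holm, Sutton}: P→Pell 50, Q→Sutton 60, R→Holm 90, S→Irby 65, T→Irby 96. Service 361; fixed 201; total 562.
{Irby, Sutton}: P→Irby 80, Q→Sutton 60, R→Irby 216, S→Irby 65, T→Irby 96. Service 517; fixed 102; total 619.
{Pell}: P→Pell 50, Q→Pell 280, R→Pell 270, S→Pell 117, T→Pell 360. Service 1077; fixed 38; total 1115.
No other subset beats 554.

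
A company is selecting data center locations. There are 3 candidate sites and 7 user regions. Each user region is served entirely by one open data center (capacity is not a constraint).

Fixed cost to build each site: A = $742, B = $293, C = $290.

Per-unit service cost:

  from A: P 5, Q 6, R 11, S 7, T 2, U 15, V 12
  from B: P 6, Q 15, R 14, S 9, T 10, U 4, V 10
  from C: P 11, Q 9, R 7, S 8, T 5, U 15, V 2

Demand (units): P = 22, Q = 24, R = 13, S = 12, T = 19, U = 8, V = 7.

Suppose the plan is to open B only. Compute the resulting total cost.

Each user region is assigned to its cheapest site among the open ones.
{B}: P→B 6·22=132, Q→B 15·24=360, R→B 14·13=182, S→B 9·12=108, T→B 10·19=190, U→B 4·8=32, V→B 10·7=70. Service 1074; fixed 293; total 1367.

Total cost: 1367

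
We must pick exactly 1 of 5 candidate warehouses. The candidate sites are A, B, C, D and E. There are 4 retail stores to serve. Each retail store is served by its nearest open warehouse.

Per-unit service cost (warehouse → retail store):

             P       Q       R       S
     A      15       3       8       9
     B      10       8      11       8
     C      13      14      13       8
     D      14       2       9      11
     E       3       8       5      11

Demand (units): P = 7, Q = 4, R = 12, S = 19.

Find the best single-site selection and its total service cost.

With exactly 1 open, each retail store uses its cheapest among the chosen.
{E}: P→E 3·7=21, Q→E 8·4=32, R→E 5·12=60, S→E 11·19=209. Service cost 322.
{A}: service cost 384
{B}: service cost 386
Among all 5 size-1 choices, {E} is lowest.

Choose E only; total service cost 322.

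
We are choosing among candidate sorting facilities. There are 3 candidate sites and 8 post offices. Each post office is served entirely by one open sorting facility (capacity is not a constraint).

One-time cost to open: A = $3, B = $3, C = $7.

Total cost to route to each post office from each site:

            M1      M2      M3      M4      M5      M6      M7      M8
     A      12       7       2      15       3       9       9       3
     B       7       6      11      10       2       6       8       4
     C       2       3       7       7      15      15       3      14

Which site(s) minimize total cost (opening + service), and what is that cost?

For any fixed open set, each post office goes to its cheapest open site; total = fixed + service.
{A, B, C}: M1→C 2, M2→C 3, M3→A 2, M4→C 7, M5→B 2, M6→B 6, M7→C 3, M8→A 3. Service 28; fixed 13; total 41.
{A, C}: service 32 + fixed 10 = 42
{B, C}: M1→C 2, M2→C 3, M3→C 7, M4→C 7, M5→B 2, M6→B 6, M7→C 3, M8→B 4. Service 34; fixed 10; total 44.
{A}: service 60 + fixed 3 = 63
(All 7 nonempty subsets were checked; A, B and C is lowest.)

Open A, B and C; minimum total cost 41.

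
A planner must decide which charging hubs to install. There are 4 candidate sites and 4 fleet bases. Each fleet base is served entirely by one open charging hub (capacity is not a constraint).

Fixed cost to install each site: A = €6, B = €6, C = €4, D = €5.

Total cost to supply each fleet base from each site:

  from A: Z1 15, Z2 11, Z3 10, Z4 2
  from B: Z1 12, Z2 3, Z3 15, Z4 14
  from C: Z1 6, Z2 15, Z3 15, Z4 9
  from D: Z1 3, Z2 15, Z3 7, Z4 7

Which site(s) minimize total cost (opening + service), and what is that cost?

Open B and D; minimum total cost 31.

For any fixed open set, each fleet base goes to its cheapest open site; total = fixed + service.
{B, D}: Z1→D 3, Z2→B 3, Z3→D 7, Z4→D 7. Service 20; fixed 11; total 31.
{A, B, D}: service 15 + fixed 17 = 32
{A, D}: Z1→D 3, Z2→A 11, Z3→D 7, Z4→A 2. Service 23; fixed 11; total 34.
{A, B, C, D}: service 15 + fixed 21 = 36
No other subset beats 31.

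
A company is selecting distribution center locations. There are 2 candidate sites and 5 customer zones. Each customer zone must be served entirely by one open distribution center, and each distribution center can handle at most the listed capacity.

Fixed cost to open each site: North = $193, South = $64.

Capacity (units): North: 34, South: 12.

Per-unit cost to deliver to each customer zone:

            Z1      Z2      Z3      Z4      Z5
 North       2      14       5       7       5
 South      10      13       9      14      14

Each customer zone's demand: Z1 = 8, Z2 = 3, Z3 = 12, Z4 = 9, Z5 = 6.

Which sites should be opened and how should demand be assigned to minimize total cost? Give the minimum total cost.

Open {North, South}: Z1→North 2·8=16, Z2→North 14·3=42, Z3→South 9·12=108, Z4→North 7·9=63, Z5→North 5·6=30.
Loads: North carries 26/34, South carries 12/12. Service 259; fixed 257; total 516.
Next best feasible plan costs 519.

Minimum total cost: 516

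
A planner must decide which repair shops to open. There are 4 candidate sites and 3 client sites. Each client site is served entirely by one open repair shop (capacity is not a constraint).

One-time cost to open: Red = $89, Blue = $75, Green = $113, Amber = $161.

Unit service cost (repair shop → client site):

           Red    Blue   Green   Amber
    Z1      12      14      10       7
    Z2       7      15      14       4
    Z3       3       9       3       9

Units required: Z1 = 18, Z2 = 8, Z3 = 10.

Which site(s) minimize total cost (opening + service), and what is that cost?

Open Red only; minimum total cost 391.

For any fixed open set, each client site goes to its cheapest open site; total = fixed + service.
{Red}: Z1→Red 12·18=216, Z2→Red 7·8=56, Z3→Red 3·10=30. Service 302; fixed 89; total 391.
{Amber}: service 248 + fixed 161 = 409
{Green}: Z1→Green 10·18=180, Z2→Green 14·8=112, Z3→Green 3·10=30. Service 322; fixed 113; total 435.
{Red, Blue, Green, Amber}: Z1→Amber 7·18=126, Z2→Amber 4·8=32, Z3→Red 3·10=30. Service 188; fixed 438; total 626.
(All 15 nonempty subsets were checked; Red only is lowest.)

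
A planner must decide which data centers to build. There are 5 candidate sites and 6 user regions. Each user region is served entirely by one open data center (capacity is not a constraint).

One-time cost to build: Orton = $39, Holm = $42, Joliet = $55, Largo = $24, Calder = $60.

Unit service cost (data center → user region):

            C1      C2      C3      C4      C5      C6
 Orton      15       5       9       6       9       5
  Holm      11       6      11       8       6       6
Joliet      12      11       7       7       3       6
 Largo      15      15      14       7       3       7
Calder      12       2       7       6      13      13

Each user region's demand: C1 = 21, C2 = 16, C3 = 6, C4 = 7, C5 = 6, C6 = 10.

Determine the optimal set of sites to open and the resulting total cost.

For any fixed open set, each user region goes to its cheapest open site; total = fixed + service.
{Largo, Calder}: C1→Calder 12·21=252, C2→Calder 2·16=32, C3→Calder 7·6=42, C4→Calder 6·7=42, C5→Largo 3·6=18, C6→Largo 7·10=70. Service 456; fixed 84; total 540.
{Holm, Calder}: service 443 + fixed 102 = 545
{Holm, Largo, Calder}: C1→Holm 11·21=231, C2→Calder 2·16=32, C3→Calder 7·6=42, C4→Calder 6·7=42, C5→Largo 3·6=18, C6→Holm 6·10=60. Service 425; fixed 126; total 551.
{Orton, Holm, Joliet, Largo, Calder}: service 415 + fixed 220 = 635
No other subset beats 540.

Open Largo and Calder; minimum total cost 540.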